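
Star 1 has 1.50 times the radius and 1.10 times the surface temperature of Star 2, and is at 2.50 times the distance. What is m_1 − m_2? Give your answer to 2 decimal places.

0.70

L_1/L_2 = (1.50)²(1.10)⁴ = 3.294.
F_1/F_2 = (L_1/L_2)/(d_1/d_2)² = 3.294/6.250 = 0.5271.
m_1 − m_2 = −2.5 log₁₀(0.5271) = 0.70.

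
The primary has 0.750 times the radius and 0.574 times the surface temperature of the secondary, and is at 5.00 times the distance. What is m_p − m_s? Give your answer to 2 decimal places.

L_p/L_s = (0.750)²(0.574)⁴ = 0.06106.
F_p/F_s = (L_p/L_s)/(d_p/d_s)² = 0.06106/25.00 = 0.002442.
m_p − m_s = −2.5 log₁₀(0.002442) = 6.53.

6.53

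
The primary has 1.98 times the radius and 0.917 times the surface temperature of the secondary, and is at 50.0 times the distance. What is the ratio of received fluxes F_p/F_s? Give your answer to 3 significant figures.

0.00111

L_p/L_s = (R_p/R_s)²(T_p/T_s)⁴ = (1.98)² × (0.917)⁴ = 2.772.
F_p/F_s = (L_p/L_s)/(d_p/d_s)² = 2.772 / (50.0)² = 0.001109.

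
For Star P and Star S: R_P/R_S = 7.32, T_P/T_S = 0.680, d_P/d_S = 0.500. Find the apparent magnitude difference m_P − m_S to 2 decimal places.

L_P/L_S = (7.32)²(0.680)⁴ = 11.46.
F_P/F_S = (L_P/L_S)/(d_P/d_S)² = 11.46/0.2500 = 45.83.
m_P − m_S = −2.5 log₁₀(45.83) = -4.15.

-4.15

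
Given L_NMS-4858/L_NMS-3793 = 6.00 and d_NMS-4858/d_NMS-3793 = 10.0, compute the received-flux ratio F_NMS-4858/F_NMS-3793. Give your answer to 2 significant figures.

0.060

F = L/(4πd²), so F_NMS-4858/F_NMS-3793 = (L_NMS-4858/L_NMS-3793) / (d_NMS-4858/d_NMS-3793)²
= 6.00 / (10.0)² = 6.00 / 100.0 = 0.06000.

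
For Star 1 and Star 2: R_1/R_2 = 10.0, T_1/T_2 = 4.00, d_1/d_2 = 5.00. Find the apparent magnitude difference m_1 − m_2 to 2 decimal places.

-7.53

L_1/L_2 = (10.0)²(4.00)⁴ = 2.560×10^4.
F_1/F_2 = (L_1/L_2)/(d_1/d_2)² = 2.560×10^4/25.00 = 1024.
m_1 − m_2 = −2.5 log₁₀(1024) = -7.53.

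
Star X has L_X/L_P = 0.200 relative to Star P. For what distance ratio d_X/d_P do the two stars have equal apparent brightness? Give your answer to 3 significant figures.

0.447

Equal flux requires L_X/d_X² = L_P/d_P², so d_X/d_P = √(L_X/L_P)
= √(0.200) = 0.4472.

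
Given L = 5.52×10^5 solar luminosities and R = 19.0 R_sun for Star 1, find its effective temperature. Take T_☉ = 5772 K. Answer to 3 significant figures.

3.61×10^4 K

T/T_☉ = (L/L_☉)^(1/4) / (R/R_☉)^(1/2)
T = 5772 × (5.52×10^5)^(1/4) / √(19.0) = 5772 × 27.26 / 4.359 = 3.609×10^4 K.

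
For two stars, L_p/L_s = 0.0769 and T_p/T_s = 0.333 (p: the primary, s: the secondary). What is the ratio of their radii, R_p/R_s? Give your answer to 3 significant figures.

L ∝ R²T⁴ gives R ∝ √L / T², so
R_p/R_s = √(0.0769) / (0.333)² = 0.2773 / 0.1109 = 2.501.

2.50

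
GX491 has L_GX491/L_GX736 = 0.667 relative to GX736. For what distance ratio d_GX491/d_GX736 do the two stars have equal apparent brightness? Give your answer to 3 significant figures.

Equal flux requires L_GX491/d_GX491² = L_GX736/d_GX736², so d_GX491/d_GX736 = √(L_GX491/L_GX736)
= √(0.667) = 0.8167.

0.817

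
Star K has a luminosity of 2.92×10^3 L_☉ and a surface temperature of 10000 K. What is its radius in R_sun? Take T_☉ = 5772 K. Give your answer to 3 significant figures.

R/R_☉ = √(L/L_☉) / (T/T_☉)² = √(2.92×10^3) / (1.733)²
       = 54.04 / 3.002 = 18.00.

18.0 R_sun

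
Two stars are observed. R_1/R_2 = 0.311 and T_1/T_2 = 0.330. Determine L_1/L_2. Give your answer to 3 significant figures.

0.00115

From the Stefan–Boltzmann law, L ∝ R²T⁴, so
L_1/L_2 = (R_1/R_2)² (T_1/T_2)⁴ = (0.311)² × (0.330)⁴ = 0.09672 × 0.01186 = 0.001147.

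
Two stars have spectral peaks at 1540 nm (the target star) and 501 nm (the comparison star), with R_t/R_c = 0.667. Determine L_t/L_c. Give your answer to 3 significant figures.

0.00498

Wien's law gives T ∝ 1/λ_max, so T_t/T_c = λ_c/λ_t = 501/1540 = 0.3253.
Then L ∝ R²T⁴ gives L_t/L_c = (0.667)² × (0.3253)⁴ = 0.4449 × 0.01120 = 0.004983.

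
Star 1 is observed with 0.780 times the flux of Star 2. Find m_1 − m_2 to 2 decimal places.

m_1 − m_2 = −2.5 log₁₀(F_1/F_2) = −2.5 log₁₀(0.780) = −2.5 × (-0.108) = 0.270.

0.27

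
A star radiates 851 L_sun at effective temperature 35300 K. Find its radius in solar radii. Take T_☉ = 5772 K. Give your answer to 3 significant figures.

0.780 solar radii

R/R_☉ = √(L/L_☉) / (T/T_☉)² = √(851) / (6.116)²
       = 29.17 / 37.40 = 0.7800.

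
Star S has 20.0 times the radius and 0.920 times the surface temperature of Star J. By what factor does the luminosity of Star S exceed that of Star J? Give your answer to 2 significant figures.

2.9×10^2

From the Stefan–Boltzmann law, L ∝ R²T⁴, so
L_S/L_J = (R_S/R_J)² (T_S/T_J)⁴ = (20.0)² × (0.920)⁴ = 400.0 × 0.7164 = 286.6.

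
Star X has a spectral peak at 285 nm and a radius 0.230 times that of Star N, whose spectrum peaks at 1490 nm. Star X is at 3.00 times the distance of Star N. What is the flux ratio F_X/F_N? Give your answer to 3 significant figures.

Wien's law: T_X/T_N = λ_N/λ_X = 1490/285 = 5.228.
L_X/L_N = (R_X/R_N)²(T_X/T_N)⁴ = (0.230)²(5.228)⁴ = 39.52.
F_X/F_N = (L_X/L_N)/(d_X/d_N)² = 39.52/(3.00)² = 4.391.

4.39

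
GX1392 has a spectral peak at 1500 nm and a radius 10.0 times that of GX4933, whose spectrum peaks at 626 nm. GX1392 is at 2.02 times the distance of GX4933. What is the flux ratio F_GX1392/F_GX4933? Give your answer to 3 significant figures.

Wien's law: T_GX1392/T_GX4933 = λ_GX4933/λ_GX1392 = 626/1500 = 0.4173.
L_GX1392/L_GX4933 = (R_GX1392/R_GX4933)²(T_GX1392/T_GX4933)⁴ = (10.0)²(0.4173)⁴ = 3.033.
F_GX1392/F_GX4933 = (L_GX1392/L_GX4933)/(d_GX1392/d_GX4933)² = 3.033/(2.02)² = 0.7434.

0.743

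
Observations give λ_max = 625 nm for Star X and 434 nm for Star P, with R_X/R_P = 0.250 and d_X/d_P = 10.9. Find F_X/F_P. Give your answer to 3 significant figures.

1.22×10^-4

Wien's law: T_X/T_P = λ_P/λ_X = 434/625 = 0.6944.
L_X/L_P = (R_X/R_P)²(T_X/T_P)⁴ = (0.250)²(0.6944)⁴ = 0.01453.
F_X/F_P = (L_X/L_P)/(d_X/d_P)² = 0.01453/(10.9)² = 1.223×10^-4.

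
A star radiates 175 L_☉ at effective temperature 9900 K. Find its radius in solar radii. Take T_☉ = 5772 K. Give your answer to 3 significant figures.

R/R_☉ = √(L/L_☉) / (T/T_☉)² = √(175) / (1.715)²
       = 13.23 / 2.942 = 4.497.

4.50 solar radii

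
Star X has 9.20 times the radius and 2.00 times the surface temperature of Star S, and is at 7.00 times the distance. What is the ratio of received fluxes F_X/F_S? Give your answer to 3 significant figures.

L_X/L_S = (R_X/R_S)²(T_X/T_S)⁴ = (9.20)² × (2.00)⁴ = 1354.
F_X/F_S = (L_X/L_S)/(d_X/d_S)² = 1354 / (7.00)² = 27.64.

27.6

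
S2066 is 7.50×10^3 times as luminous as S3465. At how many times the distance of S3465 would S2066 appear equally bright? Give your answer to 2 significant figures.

Equal flux requires L_S2066/d_S2066² = L_S3465/d_S3465², so d_S2066/d_S3465 = √(L_S2066/L_S3465)
= √(7.50×10^3) = 86.60.

87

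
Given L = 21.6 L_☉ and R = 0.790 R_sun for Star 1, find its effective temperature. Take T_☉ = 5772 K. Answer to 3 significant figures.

T/T_☉ = (L/L_☉)^(1/4) / (R/R_☉)^(1/2)
T = 5772 × (21.6)^(1/4) / √(0.790) = 5772 × 2.156 / 0.8888 = 1.400×10^4 K.

1.40×10^4 K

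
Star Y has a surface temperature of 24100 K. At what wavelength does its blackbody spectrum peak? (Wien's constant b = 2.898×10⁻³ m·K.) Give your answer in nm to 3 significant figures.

λ_max = b/T = 2.898×10⁻³ / 24100 = 1.20×10^-7 m = 120.2 nm.

120 nm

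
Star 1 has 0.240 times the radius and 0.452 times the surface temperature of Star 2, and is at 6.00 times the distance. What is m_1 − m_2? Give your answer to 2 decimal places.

10.44

L_1/L_2 = (0.240)²(0.452)⁴ = 0.002404.
F_1/F_2 = (L_1/L_2)/(d_1/d_2)² = 0.002404/36.00 = 6.678×10^-5.
m_1 − m_2 = −2.5 log₁₀(6.678×10^-5) = 10.44.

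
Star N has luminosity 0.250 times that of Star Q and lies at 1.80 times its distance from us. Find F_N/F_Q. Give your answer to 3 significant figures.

0.0772

F = L/(4πd²), so F_N/F_Q = (L_N/L_Q) / (d_N/d_Q)²
= 0.250 / (1.80)² = 0.250 / 3.240 = 0.07716.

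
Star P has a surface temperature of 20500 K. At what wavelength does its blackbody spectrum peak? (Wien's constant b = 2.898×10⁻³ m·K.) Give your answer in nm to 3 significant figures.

141 nm

λ_max = b/T = 2.898×10⁻³ / 20500 = 1.41×10^-7 m = 141.4 nm.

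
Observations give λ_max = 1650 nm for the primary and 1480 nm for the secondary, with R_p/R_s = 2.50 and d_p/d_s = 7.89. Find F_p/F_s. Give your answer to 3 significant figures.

Wien's law: T_p/T_s = λ_s/λ_p = 1480/1650 = 0.8970.
L_p/L_s = (R_p/R_s)²(T_p/T_s)⁴ = (2.50)²(0.8970)⁴ = 4.046.
F_p/F_s = (L_p/L_s)/(d_p/d_s)² = 4.046/(7.89)² = 0.06499.

0.0650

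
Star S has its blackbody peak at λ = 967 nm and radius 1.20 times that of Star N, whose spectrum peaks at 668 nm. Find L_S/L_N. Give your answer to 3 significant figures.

Wien's law gives T ∝ 1/λ_max, so T_S/T_N = λ_N/λ_S = 668/967 = 0.6908.
Then L ∝ R²T⁴ gives L_S/L_N = (1.20)² × (0.6908)⁴ = 1.440 × 0.2277 = 0.3279.

0.328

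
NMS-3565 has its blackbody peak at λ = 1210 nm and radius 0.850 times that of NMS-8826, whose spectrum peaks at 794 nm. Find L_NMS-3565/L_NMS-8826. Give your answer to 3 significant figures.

Wien's law gives T ∝ 1/λ_max, so T_NMS-3565/T_NMS-8826 = λ_NMS-8826/λ_NMS-3565 = 794/1210 = 0.6562.
Then L ∝ R²T⁴ gives L_NMS-3565/L_NMS-8826 = (0.850)² × (0.6562)⁴ = 0.7225 × 0.1854 = 0.1340.

0.134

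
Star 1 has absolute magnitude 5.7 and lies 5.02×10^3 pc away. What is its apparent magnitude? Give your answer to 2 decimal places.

19.20

m = M + 5 log₁₀(d/10 pc) = 5.7 + 5 log₁₀(5.02×10^3/10)
  = 5.7 + 5 × 2.701 = 5.7 + 13.50 = 19.20.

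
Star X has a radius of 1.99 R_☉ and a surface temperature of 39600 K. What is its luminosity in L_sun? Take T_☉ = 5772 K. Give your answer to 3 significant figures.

8.77×10^3 L_sun

L/L_☉ = (R/R_☉)² (T/T_☉)⁴ = (1.99)² × (39600/5772)⁴
       = 3.960 × (6.861)⁴ = 3.960 × 2216 = 8774.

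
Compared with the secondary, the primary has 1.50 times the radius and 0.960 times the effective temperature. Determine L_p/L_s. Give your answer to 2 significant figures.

1.9

From the Stefan–Boltzmann law, L ∝ R²T⁴, so
L_p/L_s = (R_p/R_s)² (T_p/T_s)⁴ = (1.50)² × (0.960)⁴ = 2.250 × 0.8493 = 1.911.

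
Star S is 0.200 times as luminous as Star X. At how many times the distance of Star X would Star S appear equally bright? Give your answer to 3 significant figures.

0.447

Equal flux requires L_S/d_S² = L_X/d_X², so d_S/d_X = √(L_S/L_X)
= √(0.200) = 0.4472.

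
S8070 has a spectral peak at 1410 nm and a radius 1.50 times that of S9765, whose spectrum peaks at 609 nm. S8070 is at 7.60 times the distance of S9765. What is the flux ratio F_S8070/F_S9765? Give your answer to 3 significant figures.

Wien's law: T_S8070/T_S9765 = λ_S9765/λ_S8070 = 609/1410 = 0.4319.
L_S8070/L_S9765 = (R_S8070/R_S9765)²(T_S8070/T_S9765)⁴ = (1.50)²(0.4319)⁴ = 0.07830.
F_S8070/F_S9765 = (L_S8070/L_S9765)/(d_S8070/d_S9765)² = 0.07830/(7.60)² = 0.001356.

0.00136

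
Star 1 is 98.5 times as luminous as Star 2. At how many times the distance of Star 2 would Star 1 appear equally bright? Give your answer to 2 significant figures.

Equal flux requires L_1/d_1² = L_2/d_2², so d_1/d_2 = √(L_1/L_2)
= √(98.5) = 9.925.

9.9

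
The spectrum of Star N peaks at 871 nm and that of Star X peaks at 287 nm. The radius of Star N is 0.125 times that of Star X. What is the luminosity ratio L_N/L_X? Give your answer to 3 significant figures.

1.84×10^-4

Wien's law gives T ∝ 1/λ_max, so T_N/T_X = λ_X/λ_N = 287/871 = 0.3295.
Then L ∝ R²T⁴ gives L_N/L_X = (0.125)² × (0.3295)⁴ = 0.01562 × 0.01179 = 1.842×10^-4.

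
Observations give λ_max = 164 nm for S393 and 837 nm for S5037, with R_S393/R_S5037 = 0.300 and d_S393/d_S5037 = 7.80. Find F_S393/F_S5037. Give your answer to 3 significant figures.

Wien's law: T_S393/T_S5037 = λ_S5037/λ_S393 = 837/164 = 5.104.
L_S393/L_S5037 = (R_S393/R_S5037)²(T_S393/T_S5037)⁴ = (0.300)²(5.104)⁴ = 61.06.
F_S393/F_S5037 = (L_S393/L_S5037)/(d_S393/d_S5037)² = 61.06/(7.80)² = 1.004.

1.00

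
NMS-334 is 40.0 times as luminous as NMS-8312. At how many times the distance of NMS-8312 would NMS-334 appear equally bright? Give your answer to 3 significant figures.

6.32

Equal flux requires L_NMS-334/d_NMS-334² = L_NMS-8312/d_NMS-8312², so d_NMS-334/d_NMS-8312 = √(L_NMS-334/L_NMS-8312)
= √(40.0) = 6.325.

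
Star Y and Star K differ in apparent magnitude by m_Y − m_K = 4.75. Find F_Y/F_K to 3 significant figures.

F_Y/F_K = 10^(−(m_Y − m_K)/2.5) = 10^(-4.75/2.5) = 10^-1.900 = 0.01259.

0.0126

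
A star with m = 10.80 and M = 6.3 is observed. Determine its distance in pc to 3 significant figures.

m − M = 5 log₁₀(d/10 pc)
10.80 − (6.3) = 4.50 = 5 log₁₀(d/10)
d = 10 × 10^(4.50/5) = 10 × 10^0.900 = 79.43 pc.

79.4 pc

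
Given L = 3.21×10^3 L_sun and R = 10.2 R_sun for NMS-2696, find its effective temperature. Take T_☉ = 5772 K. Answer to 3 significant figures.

1.36×10^4 K

T/T_☉ = (L/L_☉)^(1/4) / (R/R_☉)^(1/2)
T = 5772 × (3.21×10^3)^(1/4) / √(10.2) = 5772 × 7.527 / 3.194 = 1.360×10^4 K.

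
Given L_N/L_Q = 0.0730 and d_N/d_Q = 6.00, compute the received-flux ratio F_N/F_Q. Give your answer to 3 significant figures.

F = L/(4πd²), so F_N/F_Q = (L_N/L_Q) / (d_N/d_Q)²
= 0.0730 / (6.00)² = 0.0730 / 36.00 = 0.002028.

0.00203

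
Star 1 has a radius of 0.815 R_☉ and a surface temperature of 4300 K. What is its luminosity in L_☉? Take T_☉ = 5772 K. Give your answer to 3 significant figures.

0.205 L_☉

L/L_☉ = (R/R_☉)² (T/T_☉)⁴ = (0.815)² × (4300/5772)⁴
       = 0.6642 × (0.7450)⁴ = 0.6642 × 0.3080 = 0.2046.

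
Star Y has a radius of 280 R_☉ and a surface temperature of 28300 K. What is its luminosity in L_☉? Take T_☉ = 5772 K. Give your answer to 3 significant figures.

4.53×10^7 L_☉

L/L_☉ = (R/R_☉)² (T/T_☉)⁴ = (280)² × (28300/5772)⁴
       = 7.840×10^4 × (4.903)⁴ = 7.840×10^4 × 577.9 = 4.531×10^7.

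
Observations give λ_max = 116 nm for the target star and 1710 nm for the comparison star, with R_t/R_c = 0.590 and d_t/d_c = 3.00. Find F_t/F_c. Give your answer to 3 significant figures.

Wien's law: T_t/T_c = λ_c/λ_t = 1710/116 = 14.74.
L_t/L_c = (R_t/R_c)²(T_t/T_c)⁴ = (0.590)²(14.74)⁴ = 1.644×10^4.
F_t/F_c = (L_t/L_c)/(d_t/d_c)² = 1.644×10^4/(3.00)² = 1826.

1.83×10^3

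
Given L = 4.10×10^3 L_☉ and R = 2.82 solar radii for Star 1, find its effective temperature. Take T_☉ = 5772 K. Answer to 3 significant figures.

2.75×10^4 K

T/T_☉ = (L/L_☉)^(1/4) / (R/R_☉)^(1/2)
T = 5772 × (4.10×10^3)^(1/4) / √(2.82) = 5772 × 8.002 / 1.679 = 2.750×10^4 K.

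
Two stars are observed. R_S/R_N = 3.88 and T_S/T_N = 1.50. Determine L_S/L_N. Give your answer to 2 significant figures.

From the Stefan–Boltzmann law, L ∝ R²T⁴, so
L_S/L_N = (R_S/R_N)² (T_S/T_N)⁴ = (3.88)² × (1.50)⁴ = 15.05 × 5.062 = 76.21.

76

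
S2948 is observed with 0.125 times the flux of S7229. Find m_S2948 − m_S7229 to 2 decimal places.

m_S2948 − m_S7229 = −2.5 log₁₀(F_S2948/F_S7229) = −2.5 log₁₀(0.125) = −2.5 × (-0.903) = 2.258.

2.26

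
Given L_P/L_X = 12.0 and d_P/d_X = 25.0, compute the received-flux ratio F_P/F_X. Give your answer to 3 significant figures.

0.0192

F = L/(4πd²), so F_P/F_X = (L_P/L_X) / (d_P/d_X)²
= 12.0 / (25.0)² = 12.0 / 625.0 = 0.01920.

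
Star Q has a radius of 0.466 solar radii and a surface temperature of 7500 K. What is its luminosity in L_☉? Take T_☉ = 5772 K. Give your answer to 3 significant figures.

0.619 L_☉

L/L_☉ = (R/R_☉)² (T/T_☉)⁴ = (0.466)² × (7500/5772)⁴
       = 0.2172 × (1.299)⁴ = 0.2172 × 2.851 = 0.6190.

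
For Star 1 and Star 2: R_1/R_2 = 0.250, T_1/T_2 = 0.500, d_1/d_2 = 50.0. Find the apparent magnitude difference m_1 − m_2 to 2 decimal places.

14.52

L_1/L_2 = (0.250)²(0.500)⁴ = 0.003906.
F_1/F_2 = (L_1/L_2)/(d_1/d_2)² = 0.003906/2500 = 1.563×10^-6.
m_1 − m_2 = −2.5 log₁₀(1.563×10^-6) = 14.52.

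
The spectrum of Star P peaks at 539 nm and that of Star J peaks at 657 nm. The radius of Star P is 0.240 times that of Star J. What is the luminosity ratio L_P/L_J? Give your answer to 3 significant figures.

0.127

Wien's law gives T ∝ 1/λ_max, so T_P/T_J = λ_J/λ_P = 657/539 = 1.219.
Then L ∝ R²T⁴ gives L_P/L_J = (0.240)² × (1.219)⁴ = 0.05760 × 2.208 = 0.1272.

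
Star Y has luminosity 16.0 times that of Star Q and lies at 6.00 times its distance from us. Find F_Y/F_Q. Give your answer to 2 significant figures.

F = L/(4πd²), so F_Y/F_Q = (L_Y/L_Q) / (d_Y/d_Q)²
= 16.0 / (6.00)² = 16.0 / 36.00 = 0.4444.

0.44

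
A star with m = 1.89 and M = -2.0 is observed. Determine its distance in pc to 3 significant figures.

60.0 pc

m − M = 5 log₁₀(d/10 pc)
1.89 − (-2.0) = 3.89 = 5 log₁₀(d/10)
d = 10 × 10^(3.89/5) = 10 × 10^0.778 = 59.98 pc.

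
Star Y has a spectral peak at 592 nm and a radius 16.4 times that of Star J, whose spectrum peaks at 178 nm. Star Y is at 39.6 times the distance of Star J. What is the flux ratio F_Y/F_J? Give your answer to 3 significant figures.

0.00140

Wien's law: T_Y/T_J = λ_J/λ_Y = 178/592 = 0.3007.
L_Y/L_J = (R_Y/R_J)²(T_Y/T_J)⁴ = (16.4)²(0.3007)⁴ = 2.198.
F_Y/F_J = (L_Y/L_J)/(d_Y/d_J)² = 2.198/(39.6)² = 0.001402.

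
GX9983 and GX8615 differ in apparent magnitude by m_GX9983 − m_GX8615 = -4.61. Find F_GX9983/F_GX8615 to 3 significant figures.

69.8

F_GX9983/F_GX8615 = 10^(−(m_GX9983 − m_GX8615)/2.5) = 10^(4.61/2.5) = 10^1.844 = 69.82.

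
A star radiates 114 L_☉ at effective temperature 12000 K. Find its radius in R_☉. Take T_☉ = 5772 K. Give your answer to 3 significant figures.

R/R_☉ = √(L/L_☉) / (T/T_☉)² = √(114) / (2.079)²
       = 10.68 / 4.322 = 2.470.

2.47 R_☉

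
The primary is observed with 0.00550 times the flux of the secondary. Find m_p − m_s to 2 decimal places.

5.65

m_p − m_s = −2.5 log₁₀(F_p/F_s) = −2.5 log₁₀(0.00550) = −2.5 × (-2.260) = 5.649.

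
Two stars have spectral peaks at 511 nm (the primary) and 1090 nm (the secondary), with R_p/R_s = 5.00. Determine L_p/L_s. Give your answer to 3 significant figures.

518

Wien's law gives T ∝ 1/λ_max, so T_p/T_s = λ_s/λ_p = 1090/511 = 2.133.
Then L ∝ R²T⁴ gives L_p/L_s = (5.00)² × (2.133)⁴ = 25.00 × 20.70 = 517.6.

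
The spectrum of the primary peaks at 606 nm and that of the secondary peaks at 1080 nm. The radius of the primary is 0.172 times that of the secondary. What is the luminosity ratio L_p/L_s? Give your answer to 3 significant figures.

Wien's law gives T ∝ 1/λ_max, so T_p/T_s = λ_s/λ_p = 1080/606 = 1.782.
Then L ∝ R²T⁴ gives L_p/L_s = (0.172)² × (1.782)⁴ = 0.02958 × 10.09 = 0.2984.

0.298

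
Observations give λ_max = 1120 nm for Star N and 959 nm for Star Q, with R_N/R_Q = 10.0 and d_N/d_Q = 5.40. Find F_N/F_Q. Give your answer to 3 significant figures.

Wien's law: T_N/T_Q = λ_Q/λ_N = 959/1120 = 0.8562.
L_N/L_Q = (R_N/R_Q)²(T_N/T_Q)⁴ = (10.0)²(0.8562)⁴ = 53.75.
F_N/F_Q = (L_N/L_Q)/(d_N/d_Q)² = 53.75/(5.40)² = 1.843.

1.84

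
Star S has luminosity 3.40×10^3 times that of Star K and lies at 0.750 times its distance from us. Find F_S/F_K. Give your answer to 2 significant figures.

F = L/(4πd²), so F_S/F_K = (L_S/L_K) / (d_S/d_K)²
= 3.40×10^3 / (0.750)² = 3.40×10^3 / 0.5625 = 6044.

6.0×10^3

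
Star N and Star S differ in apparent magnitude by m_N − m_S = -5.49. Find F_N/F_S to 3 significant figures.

157

F_N/F_S = 10^(−(m_N − m_S)/2.5) = 10^(5.49/2.5) = 10^2.196 = 157.0.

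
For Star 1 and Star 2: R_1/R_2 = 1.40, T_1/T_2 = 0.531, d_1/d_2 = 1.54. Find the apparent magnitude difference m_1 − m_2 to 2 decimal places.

2.96

L_1/L_2 = (1.40)²(0.531)⁴ = 0.1558.
F_1/F_2 = (L_1/L_2)/(d_1/d_2)² = 0.1558/2.372 = 0.06570.
m_1 − m_2 = −2.5 log₁₀(0.06570) = 2.96.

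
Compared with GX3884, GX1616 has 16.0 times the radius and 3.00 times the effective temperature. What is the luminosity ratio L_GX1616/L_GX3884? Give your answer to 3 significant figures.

From the Stefan–Boltzmann law, L ∝ R²T⁴, so
L_GX1616/L_GX3884 = (R_GX1616/R_GX3884)² (T_GX1616/T_GX3884)⁴ = (16.0)² × (3.00)⁴ = 256.0 × 81.00 = 2.074×10^4.

2.07×10^4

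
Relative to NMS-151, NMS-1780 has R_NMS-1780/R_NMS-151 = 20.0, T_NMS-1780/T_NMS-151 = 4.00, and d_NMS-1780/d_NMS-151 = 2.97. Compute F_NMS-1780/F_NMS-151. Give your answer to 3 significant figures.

L_NMS-1780/L_NMS-151 = (R_NMS-1780/R_NMS-151)²(T_NMS-1780/T_NMS-151)⁴ = (20.0)² × (4.00)⁴ = 1.024×10^5.
F_NMS-1780/F_NMS-151 = (L_NMS-1780/L_NMS-151)/(d_NMS-1780/d_NMS-151)² = 1.024×10^5 / (2.97)² = 1.161×10^4.

1.16×10^4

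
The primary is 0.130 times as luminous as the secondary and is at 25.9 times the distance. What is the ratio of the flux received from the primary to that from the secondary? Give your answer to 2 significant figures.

F = L/(4πd²), so F_p/F_s = (L_p/L_s) / (d_p/d_s)²
= 0.130 / (25.9)² = 0.130 / 670.8 = 1.938×10^-4.

1.9×10^-4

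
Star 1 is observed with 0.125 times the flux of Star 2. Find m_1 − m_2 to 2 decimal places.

m_1 − m_2 = −2.5 log₁₀(F_1/F_2) = −2.5 log₁₀(0.125) = −2.5 × (-0.903) = 2.258.

2.26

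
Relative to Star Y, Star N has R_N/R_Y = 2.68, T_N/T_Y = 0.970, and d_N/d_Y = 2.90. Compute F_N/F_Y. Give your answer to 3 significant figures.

L_N/L_Y = (R_N/R_Y)²(T_N/T_Y)⁴ = (2.68)² × (0.970)⁴ = 6.359.
F_N/F_Y = (L_N/L_Y)/(d_N/d_Y)² = 6.359 / (2.90)² = 0.7561.

0.756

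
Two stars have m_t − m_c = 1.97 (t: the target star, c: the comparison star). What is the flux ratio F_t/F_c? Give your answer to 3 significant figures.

F_t/F_c = 10^(−(m_t − m_c)/2.5) = 10^(-1.97/2.5) = 10^-0.788 = 0.1629.

0.163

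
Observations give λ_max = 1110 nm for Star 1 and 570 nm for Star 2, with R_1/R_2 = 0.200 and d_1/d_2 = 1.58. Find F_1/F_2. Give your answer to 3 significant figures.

0.00111

Wien's law: T_1/T_2 = λ_2/λ_1 = 570/1110 = 0.5135.
L_1/L_2 = (R_1/R_2)²(T_1/T_2)⁴ = (0.200)²(0.5135)⁴ = 0.002781.
F_1/F_2 = (L_1/L_2)/(d_1/d_2)² = 0.002781/(1.58)² = 0.001114.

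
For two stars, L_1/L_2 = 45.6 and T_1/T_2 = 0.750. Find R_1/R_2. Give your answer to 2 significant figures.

L ∝ R²T⁴ gives R ∝ √L / T², so
R_1/R_2 = √(45.6) / (0.750)² = 6.753 / 0.5625 = 12.00.

12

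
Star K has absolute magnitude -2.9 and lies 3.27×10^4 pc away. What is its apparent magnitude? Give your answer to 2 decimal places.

m = M + 5 log₁₀(d/10 pc) = -2.9 + 5 log₁₀(3.27×10^4/10)
  = -2.9 + 5 × 3.515 = -2.9 + 17.57 = 14.67.

14.67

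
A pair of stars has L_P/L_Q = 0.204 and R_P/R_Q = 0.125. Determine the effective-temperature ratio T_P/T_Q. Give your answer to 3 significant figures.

1.90

L ∝ R²T⁴ gives T ∝ (L/R²)^(1/4), so
T_P/T_Q = (0.204 / 0.125²)^(1/4) = (13.06)^(1/4) = 1.901.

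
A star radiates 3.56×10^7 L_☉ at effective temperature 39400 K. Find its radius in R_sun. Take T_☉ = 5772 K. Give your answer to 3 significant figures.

R/R_☉ = √(L/L_☉) / (T/T_☉)² = √(3.56×10^7) / (6.826)²
       = 5967 / 46.60 = 128.1.

128 R_sun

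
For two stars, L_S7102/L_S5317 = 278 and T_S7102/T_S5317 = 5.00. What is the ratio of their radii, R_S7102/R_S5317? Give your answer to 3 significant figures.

L ∝ R²T⁴ gives R ∝ √L / T², so
R_S7102/R_S5317 = √(278) / (5.00)² = 16.67 / 25.00 = 0.6669.

0.667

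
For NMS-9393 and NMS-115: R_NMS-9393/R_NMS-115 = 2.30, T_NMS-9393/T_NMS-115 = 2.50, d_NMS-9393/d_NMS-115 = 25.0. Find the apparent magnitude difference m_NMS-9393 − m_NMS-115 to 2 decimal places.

1.20

L_NMS-9393/L_NMS-115 = (2.30)²(2.50)⁴ = 206.6.
F_NMS-9393/F_NMS-115 = (L_NMS-9393/L_NMS-115)/(d_NMS-9393/d_NMS-115)² = 206.6/625.0 = 0.3306.
m_NMS-9393 − m_NMS-115 = −2.5 log₁₀(0.3306) = 1.20.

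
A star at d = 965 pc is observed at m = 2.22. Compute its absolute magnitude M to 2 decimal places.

M = m − 5 log₁₀(d/10 pc) = 2.22 − 5 log₁₀(965/10)
  = 2.22 − 5 × 1.985 = 2.22 − 9.92 = -7.70.

-7.70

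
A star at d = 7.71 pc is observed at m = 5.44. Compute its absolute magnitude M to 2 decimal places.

M = m − 5 log₁₀(d/10 pc) = 5.44 − 5 log₁₀(7.71/10)
  = 5.44 − 5 × -0.113 = 5.44 − -0.56 = 6.00.

6.00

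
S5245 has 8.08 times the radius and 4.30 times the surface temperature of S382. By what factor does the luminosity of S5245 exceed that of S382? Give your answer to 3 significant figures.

From the Stefan–Boltzmann law, L ∝ R²T⁴, so
L_S5245/L_S382 = (R_S5245/R_S382)² (T_S5245/T_S382)⁴ = (8.08)² × (4.30)⁴ = 65.29 × 341.9 = 2.232×10^4.

2.23×10^4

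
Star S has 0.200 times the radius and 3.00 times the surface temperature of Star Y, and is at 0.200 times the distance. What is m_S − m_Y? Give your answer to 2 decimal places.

-4.77

L_S/L_Y = (0.200)²(3.00)⁴ = 3.240.
F_S/F_Y = (L_S/L_Y)/(d_S/d_Y)² = 3.240/0.04000 = 81.00.
m_S − m_Y = −2.5 log₁₀(81.00) = -4.77.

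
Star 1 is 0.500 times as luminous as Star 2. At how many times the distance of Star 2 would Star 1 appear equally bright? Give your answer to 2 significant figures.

Equal flux requires L_1/d_1² = L_2/d_2², so d_1/d_2 = √(L_1/L_2)
= √(0.500) = 0.7071.

0.71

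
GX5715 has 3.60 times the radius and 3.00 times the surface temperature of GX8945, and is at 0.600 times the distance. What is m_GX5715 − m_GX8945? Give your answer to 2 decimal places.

-8.66

L_GX5715/L_GX8945 = (3.60)²(3.00)⁴ = 1050.
F_GX5715/F_GX8945 = (L_GX5715/L_GX8945)/(d_GX5715/d_GX8945)² = 1050/0.3600 = 2916.
m_GX5715 − m_GX8945 = −2.5 log₁₀(2916) = -8.66.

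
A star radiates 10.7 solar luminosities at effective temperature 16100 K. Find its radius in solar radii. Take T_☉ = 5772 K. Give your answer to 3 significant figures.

0.420 solar radii

R/R_☉ = √(L/L_☉) / (T/T_☉)² = √(10.7) / (2.789)²
       = 3.271 / 7.780 = 0.4204.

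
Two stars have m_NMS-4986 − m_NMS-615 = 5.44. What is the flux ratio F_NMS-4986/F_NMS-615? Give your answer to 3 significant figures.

F_NMS-4986/F_NMS-615 = 10^(−(m_NMS-4986 − m_NMS-615)/2.5) = 10^(-5.44/2.5) = 10^-2.176 = 0.006668.

0.00667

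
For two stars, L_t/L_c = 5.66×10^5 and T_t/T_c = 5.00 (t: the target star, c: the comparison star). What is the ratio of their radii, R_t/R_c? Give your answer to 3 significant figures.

30.1

L ∝ R²T⁴ gives R ∝ √L / T², so
R_t/R_c = √(5.66×10^5) / (5.00)² = 752.3 / 25.00 = 30.09.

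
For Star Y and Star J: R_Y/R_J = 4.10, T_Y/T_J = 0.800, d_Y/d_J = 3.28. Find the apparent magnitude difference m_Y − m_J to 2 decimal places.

L_Y/L_J = (4.10)²(0.800)⁴ = 6.885.
F_Y/F_J = (L_Y/L_J)/(d_Y/d_J)² = 6.885/10.76 = 0.6400.
m_Y − m_J = −2.5 log₁₀(0.6400) = 0.48.

0.48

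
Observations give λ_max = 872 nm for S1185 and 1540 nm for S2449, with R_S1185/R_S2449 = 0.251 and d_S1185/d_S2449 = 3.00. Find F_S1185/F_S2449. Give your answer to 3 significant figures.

Wien's law: T_S1185/T_S2449 = λ_S2449/λ_S1185 = 1540/872 = 1.766.
L_S1185/L_S2449 = (R_S1185/R_S2449)²(T_S1185/T_S2449)⁴ = (0.251)²(1.766)⁴ = 0.6129.
F_S1185/F_S2449 = (L_S1185/L_S2449)/(d_S1185/d_S2449)² = 0.6129/(3.00)² = 0.06810.

0.0681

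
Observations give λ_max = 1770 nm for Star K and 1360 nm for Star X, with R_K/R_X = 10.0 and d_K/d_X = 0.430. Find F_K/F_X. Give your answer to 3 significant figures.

Wien's law: T_K/T_X = λ_X/λ_K = 1360/1770 = 0.7684.
L_K/L_X = (R_K/R_X)²(T_K/T_X)⁴ = (10.0)²(0.7684)⁴ = 34.85.
F_K/F_X = (L_K/L_X)/(d_K/d_X)² = 34.85/(0.430)² = 188.5.

189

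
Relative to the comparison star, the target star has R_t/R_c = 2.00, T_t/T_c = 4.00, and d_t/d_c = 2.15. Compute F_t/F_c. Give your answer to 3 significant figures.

222

L_t/L_c = (R_t/R_c)²(T_t/T_c)⁴ = (2.00)² × (4.00)⁴ = 1024.
F_t/F_c = (L_t/L_c)/(d_t/d_c)² = 1024 / (2.15)² = 221.5.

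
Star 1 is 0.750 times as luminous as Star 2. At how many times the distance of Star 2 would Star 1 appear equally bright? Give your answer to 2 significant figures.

0.87

Equal flux requires L_1/d_1² = L_2/d_2², so d_1/d_2 = √(L_1/L_2)
= √(0.750) = 0.8660.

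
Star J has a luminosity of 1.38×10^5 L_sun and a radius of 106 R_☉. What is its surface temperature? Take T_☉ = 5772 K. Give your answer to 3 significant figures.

T/T_☉ = (L/L_☉)^(1/4) / (R/R_☉)^(1/2)
T = 5772 × (1.38×10^5)^(1/4) / √(106) = 5772 × 19.27 / 10.30 = 1.081×10^4 K.

1.08×10^4 K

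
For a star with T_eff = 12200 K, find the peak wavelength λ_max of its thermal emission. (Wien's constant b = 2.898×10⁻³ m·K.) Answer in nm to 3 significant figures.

λ_max = b/T = 2.898×10⁻³ / 12200 = 2.38×10^-7 m = 237.5 nm.

238 nm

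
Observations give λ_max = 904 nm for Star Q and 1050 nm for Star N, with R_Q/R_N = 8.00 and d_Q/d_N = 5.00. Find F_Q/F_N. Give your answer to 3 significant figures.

4.66

Wien's law: T_Q/T_N = λ_N/λ_Q = 1050/904 = 1.162.
L_Q/L_N = (R_Q/R_N)²(T_Q/T_N)⁴ = (8.00)²(1.162)⁴ = 116.5.
F_Q/F_N = (L_Q/L_N)/(d_Q/d_N)² = 116.5/(5.00)² = 4.659.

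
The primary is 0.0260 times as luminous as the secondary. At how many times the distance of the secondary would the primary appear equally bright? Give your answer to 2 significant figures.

Equal flux requires L_p/d_p² = L_s/d_s², so d_p/d_s = √(L_p/L_s)
= √(0.0260) = 0.1612.

0.16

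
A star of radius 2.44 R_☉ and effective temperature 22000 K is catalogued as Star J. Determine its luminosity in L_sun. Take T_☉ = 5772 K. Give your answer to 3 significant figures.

L/L_☉ = (R/R_☉)² (T/T_☉)⁴ = (2.44)² × (22000/5772)⁴
       = 5.954 × (3.812)⁴ = 5.954 × 211.1 = 1257.

1.26×10^3 L_sun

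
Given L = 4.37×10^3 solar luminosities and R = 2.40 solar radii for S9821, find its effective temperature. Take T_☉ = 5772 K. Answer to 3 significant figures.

3.03×10^4 K

T/T_☉ = (L/L_☉)^(1/4) / (R/R_☉)^(1/2)
T = 5772 × (4.37×10^3)^(1/4) / √(2.40) = 5772 × 8.131 / 1.549 = 3.029×10^4 K.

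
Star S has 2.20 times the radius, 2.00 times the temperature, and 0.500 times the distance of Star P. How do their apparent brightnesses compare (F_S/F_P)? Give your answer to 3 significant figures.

310

L_S/L_P = (R_S/R_P)²(T_S/T_P)⁴ = (2.20)² × (2.00)⁴ = 77.44.
F_S/F_P = (L_S/L_P)/(d_S/d_P)² = 77.44 / (0.500)² = 309.8.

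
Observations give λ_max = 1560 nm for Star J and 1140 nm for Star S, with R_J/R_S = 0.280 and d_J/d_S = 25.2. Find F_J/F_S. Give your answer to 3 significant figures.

Wien's law: T_J/T_S = λ_S/λ_J = 1140/1560 = 0.7308.
L_J/L_S = (R_J/R_S)²(T_J/T_S)⁴ = (0.280)²(0.7308)⁴ = 0.02236.
F_J/F_S = (L_J/L_S)/(d_J/d_S)² = 0.02236/(25.2)² = 3.521×10^-5.

3.52×10^-5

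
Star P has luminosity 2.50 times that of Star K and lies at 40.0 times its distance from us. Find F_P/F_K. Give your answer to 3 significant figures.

F = L/(4πd²), so F_P/F_K = (L_P/L_K) / (d_P/d_K)²
= 2.50 / (40.0)² = 2.50 / 1600 = 0.001563.

0.00156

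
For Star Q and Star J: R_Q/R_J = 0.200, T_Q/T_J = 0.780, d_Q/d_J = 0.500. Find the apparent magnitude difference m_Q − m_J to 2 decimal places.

L_Q/L_J = (0.200)²(0.780)⁴ = 0.01481.
F_Q/F_J = (L_Q/L_J)/(d_Q/d_J)² = 0.01481/0.2500 = 0.05922.
m_Q − m_J = −2.5 log₁₀(0.05922) = 3.07.

3.07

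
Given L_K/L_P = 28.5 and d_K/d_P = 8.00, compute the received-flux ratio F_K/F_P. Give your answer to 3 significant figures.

0.445

F = L/(4πd²), so F_K/F_P = (L_K/L_P) / (d_K/d_P)²
= 28.5 / (8.00)² = 28.5 / 64.00 = 0.4453.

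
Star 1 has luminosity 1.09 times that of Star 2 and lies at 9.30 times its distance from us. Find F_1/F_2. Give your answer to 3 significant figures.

0.0126

F = L/(4πd²), so F_1/F_2 = (L_1/L_2) / (d_1/d_2)²
= 1.09 / (9.30)² = 1.09 / 86.49 = 0.01260.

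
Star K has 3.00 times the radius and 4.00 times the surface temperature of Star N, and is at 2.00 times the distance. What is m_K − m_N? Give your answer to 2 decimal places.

-6.90

L_K/L_N = (3.00)²(4.00)⁴ = 2304.
F_K/F_N = (L_K/L_N)/(d_K/d_N)² = 2304/4.000 = 576.0.
m_K − m_N = −2.5 log₁₀(576.0) = -6.90.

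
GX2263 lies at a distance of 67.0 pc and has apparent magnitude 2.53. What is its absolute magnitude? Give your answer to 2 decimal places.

-1.60

M = m − 5 log₁₀(d/10 pc) = 2.53 − 5 log₁₀(67.0/10)
  = 2.53 − 5 × 0.826 = 2.53 − 4.13 = -1.60.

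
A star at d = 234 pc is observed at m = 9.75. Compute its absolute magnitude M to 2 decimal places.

M = m − 5 log₁₀(d/10 pc) = 9.75 − 5 log₁₀(234/10)
  = 9.75 − 5 × 1.369 = 9.75 − 6.85 = 2.90.

2.90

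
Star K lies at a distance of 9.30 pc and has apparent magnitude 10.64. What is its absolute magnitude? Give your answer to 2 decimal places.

10.80

M = m − 5 log₁₀(d/10 pc) = 10.64 − 5 log₁₀(9.30/10)
  = 10.64 − 5 × -0.032 = 10.64 − -0.16 = 10.80.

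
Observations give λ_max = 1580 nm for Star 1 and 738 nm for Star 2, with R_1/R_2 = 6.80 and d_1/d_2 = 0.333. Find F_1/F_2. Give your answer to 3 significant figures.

19.8

Wien's law: T_1/T_2 = λ_2/λ_1 = 738/1580 = 0.4671.
L_1/L_2 = (R_1/R_2)²(T_1/T_2)⁴ = (6.80)²(0.4671)⁴ = 2.201.
F_1/F_2 = (L_1/L_2)/(d_1/d_2)² = 2.201/(0.333)² = 19.85.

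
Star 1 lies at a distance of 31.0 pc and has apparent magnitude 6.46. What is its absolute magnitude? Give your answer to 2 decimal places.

4.00

M = m − 5 log₁₀(d/10 pc) = 6.46 − 5 log₁₀(31.0/10)
  = 6.46 − 5 × 0.491 = 6.46 − 2.46 = 4.00.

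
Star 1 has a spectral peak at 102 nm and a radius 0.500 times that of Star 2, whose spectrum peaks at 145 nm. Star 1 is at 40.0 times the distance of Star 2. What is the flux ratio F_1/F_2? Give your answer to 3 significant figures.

6.38×10^-4

Wien's law: T_1/T_2 = λ_2/λ_1 = 145/102 = 1.422.
L_1/L_2 = (R_1/R_2)²(T_1/T_2)⁴ = (0.500)²(1.422)⁴ = 1.021.
F_1/F_2 = (L_1/L_2)/(d_1/d_2)² = 1.021/(40.0)² = 6.381×10^-4.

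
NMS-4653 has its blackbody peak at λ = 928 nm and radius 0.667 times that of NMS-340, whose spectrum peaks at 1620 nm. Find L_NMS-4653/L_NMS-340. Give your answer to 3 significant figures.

4.13

Wien's law gives T ∝ 1/λ_max, so T_NMS-4653/T_NMS-340 = λ_NMS-340/λ_NMS-4653 = 1620/928 = 1.746.
Then L ∝ R²T⁴ gives L_NMS-4653/L_NMS-340 = (0.667)² × (1.746)⁴ = 0.4449 × 9.287 = 4.132.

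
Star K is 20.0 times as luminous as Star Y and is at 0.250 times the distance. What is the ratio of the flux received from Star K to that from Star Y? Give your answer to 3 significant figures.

320

F = L/(4πd²), so F_K/F_Y = (L_K/L_Y) / (d_K/d_Y)²
= 20.0 / (0.250)² = 20.0 / 0.06250 = 320.0.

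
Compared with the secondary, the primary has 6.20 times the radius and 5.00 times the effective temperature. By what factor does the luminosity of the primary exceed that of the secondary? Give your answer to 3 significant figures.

From the Stefan–Boltzmann law, L ∝ R²T⁴, so
L_p/L_s = (R_p/R_s)² (T_p/T_s)⁴ = (6.20)² × (5.00)⁴ = 38.44 × 625.0 = 2.403×10^4.

2.40×10^4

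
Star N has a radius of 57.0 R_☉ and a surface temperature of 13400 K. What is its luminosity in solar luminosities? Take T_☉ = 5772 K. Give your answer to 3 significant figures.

9.44×10^4 solar luminosities

L/L_☉ = (R/R_☉)² (T/T_☉)⁴ = (57.0)² × (13400/5772)⁴
       = 3249 × (2.322)⁴ = 3249 × 29.05 = 9.438×10^4.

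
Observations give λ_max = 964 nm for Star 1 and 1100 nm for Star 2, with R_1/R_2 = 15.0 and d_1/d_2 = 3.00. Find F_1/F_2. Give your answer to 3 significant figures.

Wien's law: T_1/T_2 = λ_2/λ_1 = 1100/964 = 1.141.
L_1/L_2 = (R_1/R_2)²(T_1/T_2)⁴ = (15.0)²(1.141)⁴ = 381.5.
F_1/F_2 = (L_1/L_2)/(d_1/d_2)² = 381.5/(3.00)² = 42.38.

42.4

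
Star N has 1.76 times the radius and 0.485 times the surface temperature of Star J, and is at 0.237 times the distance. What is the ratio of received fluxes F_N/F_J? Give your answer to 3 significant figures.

3.05

L_N/L_J = (R_N/R_J)²(T_N/T_J)⁴ = (1.76)² × (0.485)⁴ = 0.1714.
F_N/F_J = (L_N/L_J)/(d_N/d_J)² = 0.1714 / (0.237)² = 3.051.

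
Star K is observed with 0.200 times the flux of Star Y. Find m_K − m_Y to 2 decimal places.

1.75

m_K − m_Y = −2.5 log₁₀(F_K/F_Y) = −2.5 log₁₀(0.200) = −2.5 × (-0.699) = 1.747.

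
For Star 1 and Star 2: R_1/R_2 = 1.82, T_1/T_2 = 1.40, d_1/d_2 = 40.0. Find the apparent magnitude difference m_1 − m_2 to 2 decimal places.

5.25

L_1/L_2 = (1.82)²(1.40)⁴ = 12.72.
F_1/F_2 = (L_1/L_2)/(d_1/d_2)² = 12.72/1600 = 0.007953.
m_1 − m_2 = −2.5 log₁₀(0.007953) = 5.25.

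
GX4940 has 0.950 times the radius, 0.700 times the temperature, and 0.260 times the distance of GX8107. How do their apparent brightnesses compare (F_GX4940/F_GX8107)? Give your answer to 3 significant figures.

3.21

L_GX4940/L_GX8107 = (R_GX4940/R_GX8107)²(T_GX4940/T_GX8107)⁴ = (0.950)² × (0.700)⁴ = 0.2167.
F_GX4940/F_GX8107 = (L_GX4940/L_GX8107)/(d_GX4940/d_GX8107)² = 0.2167 / (0.260)² = 3.205.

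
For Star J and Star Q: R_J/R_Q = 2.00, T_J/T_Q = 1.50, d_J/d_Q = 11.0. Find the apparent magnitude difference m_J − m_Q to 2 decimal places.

L_J/L_Q = (2.00)²(1.50)⁴ = 20.25.
F_J/F_Q = (L_J/L_Q)/(d_J/d_Q)² = 20.25/121.0 = 0.1674.
m_J − m_Q = −2.5 log₁₀(0.1674) = 1.94.

1.94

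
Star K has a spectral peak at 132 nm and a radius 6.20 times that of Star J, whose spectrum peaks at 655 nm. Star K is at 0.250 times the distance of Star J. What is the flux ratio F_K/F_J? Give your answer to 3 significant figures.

3.73×10^5

Wien's law: T_K/T_J = λ_J/λ_K = 655/132 = 4.962.
L_K/L_J = (R_K/R_J)²(T_K/T_J)⁴ = (6.20)²(4.962)⁴ = 2.331×10^4.
F_K/F_J = (L_K/L_J)/(d_K/d_J)² = 2.331×10^4/(0.250)² = 3.729×10^5.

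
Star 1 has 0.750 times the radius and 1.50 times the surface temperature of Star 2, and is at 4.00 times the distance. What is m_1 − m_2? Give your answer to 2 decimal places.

1.87

L_1/L_2 = (0.750)²(1.50)⁴ = 2.848.
F_1/F_2 = (L_1/L_2)/(d_1/d_2)² = 2.848/16.00 = 0.1780.
m_1 − m_2 = −2.5 log₁₀(0.1780) = 1.87.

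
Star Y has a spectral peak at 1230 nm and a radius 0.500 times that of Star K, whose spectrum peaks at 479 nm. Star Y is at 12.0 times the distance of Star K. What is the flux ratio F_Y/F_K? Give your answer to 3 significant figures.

3.99×10^-5

Wien's law: T_Y/T_K = λ_K/λ_Y = 479/1230 = 0.3894.
L_Y/L_K = (R_Y/R_K)²(T_Y/T_K)⁴ = (0.500)²(0.3894)⁴ = 0.005750.
F_Y/F_K = (L_Y/L_K)/(d_Y/d_K)² = 0.005750/(12.0)² = 3.993×10^-5.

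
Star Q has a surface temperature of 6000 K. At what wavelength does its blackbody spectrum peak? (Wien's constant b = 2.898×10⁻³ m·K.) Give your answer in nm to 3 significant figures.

483 nm

λ_max = b/T = 2.898×10⁻³ / 6000 = 4.83×10^-7 m = 483.0 nm.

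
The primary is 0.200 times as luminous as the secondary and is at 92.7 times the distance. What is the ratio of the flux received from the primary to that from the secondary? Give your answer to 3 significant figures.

F = L/(4πd²), so F_p/F_s = (L_p/L_s) / (d_p/d_s)²
= 0.200 / (92.7)² = 0.200 / 8593 = 2.327×10^-5.

2.33×10^-5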